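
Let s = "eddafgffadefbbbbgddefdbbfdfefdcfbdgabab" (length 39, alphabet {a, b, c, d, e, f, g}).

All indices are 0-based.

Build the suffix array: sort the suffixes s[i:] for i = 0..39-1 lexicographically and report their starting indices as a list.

[37, 35, 8, 3, 38, 36, 12, 13, 22, 14, 32, 23, 15, 30, 2, 21, 29, 1, 17, 9, 18, 25, 33, 0, 10, 19, 27, 7, 11, 31, 20, 28, 24, 26, 6, 4, 34, 16, 5]

rank→(start, suffix):
  0 → (37, 'ab')
  1 → (35, 'abab')
  2 → (8, 'adefbbbbgddefdbbfdfefdcfbdgabab')
  3 → (3, 'afgffadefbbbbgddefdbbfdfefdcfbdgabab')
  4 → (38, 'b')
  5 → (36, 'bab')
  6 → (12, 'bbbbgddefdbbfdfefdcfbdgabab')
  7 → (13, 'bbbgddefdbbfdfefdcfbdgabab')
  8 → (22, 'bbfdfefdcfbdgabab')
  9 → (14, 'bbgddefdbbfdfefdcfbdgabab')
  10 → (32, 'bdgabab')
  11 → (23, 'bfdfefdcfbdgabab')
  12 → (15, 'bgddefdbbfdfefdcfbdgabab')
  13 → (30, 'cfbdgabab')
  14 → (2, 'dafgffadefbbbbgddefdbbfdfefdcfbdgabab')
  15 → (21, 'dbbfdfefdcfbdgabab')
  16 → (29, 'dcfbdgabab')
  17 → (1, 'ddafgffadefbbbbgddefdbbfdfefdcfbdgabab')
  18 → (17, 'ddefdbbfdfefdcfbdgabab')
  19 → (9, 'defbbbbgddefdbbfdfefdcfbdgabab')
  20 → (18, 'defdbbfdfefdcfbdgabab')
  21 → (25, 'dfefdcfbdgabab')
  22 → (33, 'dgabab')
  23 → (0, 'eddafgffadefbbbbgddefdbbfdfefdcfbdgabab')
  24 → (10, 'efbbbbgddefdbbfdfefdcfbdgabab')
  25 → (19, 'efdbbfdfefdcfbdgabab')
  26 → (27, 'efdcfbdgabab')
  27 → (7, 'fadefbbbbgddefdbbfdfefdcfbdgabab')
  28 → (11, 'fbbbbgddefdbbfdfefdcfbdgabab')
  29 → (31, 'fbdgabab')
  30 → (20, 'fdbbfdfefdcfbdgabab')
  31 → (28, 'fdcfbdgabab')
  32 → (24, 'fdfefdcfbdgabab')
  33 → (26, 'fefdcfbdgabab')
  34 → (6, 'ffadefbbbbgddefdbbfdfefdcfbdgabab')
  35 → (4, 'fgffadefbbbbgddefdbbfdfefdcfbdgabab')
  36 → (34, 'gabab')
  37 → (16, 'gddefdbbfdfefdcfbdgabab')
  38 → (5, 'gffadefbbbbgddefdbbfdfefdcfbdgabab')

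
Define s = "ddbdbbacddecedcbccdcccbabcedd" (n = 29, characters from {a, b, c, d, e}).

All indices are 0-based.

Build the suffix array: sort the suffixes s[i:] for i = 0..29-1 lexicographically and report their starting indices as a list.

[23, 6, 22, 5, 4, 15, 24, 2, 21, 14, 20, 19, 16, 17, 7, 11, 25, 28, 3, 1, 13, 18, 27, 0, 8, 9, 10, 12, 26]

rank→(start, suffix):
  0 → (23, 'abcedd')
  1 → (6, 'acddecedcbccdcccbabcedd')
  2 → (22, 'babcedd')
  3 → (5, 'bacddecedcbccdcccbabcedd')
  4 → (4, 'bbacddecedcbccdcccbabcedd')
  5 → (15, 'bccdcccbabcedd')
  6 → (24, 'bcedd')
  7 → (2, 'bdbbacddecedcbccdcccbabcedd')
  8 → (21, 'cbabcedd')
  9 → (14, 'cbccdcccbabcedd')
  10 → (20, 'ccbabcedd')
  11 → (19, 'cccbabcedd')
  12 → (16, 'ccdcccbabcedd')
  13 → (17, 'cdcccbabcedd')
  14 → (7, 'cddecedcbccdcccbabcedd')
  15 → (11, 'cedcbccdcccbabcedd')
  16 → (25, 'cedd')
  17 → (28, 'd')
  18 → (3, 'dbbacddecedcbccdcccbabcedd')
  19 → (1, 'dbdbbacddecedcbccdcccbabcedd')
  20 → (13, 'dcbccdcccbabcedd')
  21 → (18, 'dcccbabcedd')
  22 → (27, 'dd')
  23 → (0, 'ddbdbbacddecedcbccdcccbabcedd')
  24 → (8, 'ddecedcbccdcccbabcedd')
  25 → (9, 'decedcbccdcccbabcedd')
  26 → (10, 'ecedcbccdcccbabcedd')
  27 → (12, 'edcbccdcccbabcedd')
  28 → (26, 'edd')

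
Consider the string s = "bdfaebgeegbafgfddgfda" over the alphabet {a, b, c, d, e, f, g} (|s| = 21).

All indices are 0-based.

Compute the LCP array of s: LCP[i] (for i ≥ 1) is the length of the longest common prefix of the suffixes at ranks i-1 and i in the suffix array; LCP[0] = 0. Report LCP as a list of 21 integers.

[0, 1, 1, 0, 1, 1, 0, 1, 1, 1, 0, 1, 1, 0, 1, 2, 1, 0, 1, 1, 3]

rank→(start, suffix):
  0 → (20, 'a')
  1 → (3, 'aebgeegbafgfddgfda')
  2 → (11, 'afgfddgfda')
  3 → (10, 'bafgfddgfda')
  4 → (0, 'bdfaebgeegbafgfddgfda')
  5 → (5, 'bgeegbafgfddgfda')
  6 → (19, 'da')
  7 → (15, 'ddgfda')
  8 → (1, 'dfaebgeegbafgfddgfda')
  9 → (16, 'dgfda')
  10 → (4, 'ebgeegbafgfddgfda')
  11 → (7, 'eegbafgfddgfda')
  12 → (8, 'egbafgfddgfda')
  13 → (2, 'faebgeegbafgfddgfda')
  14 → (18, 'fda')
  15 → (14, 'fddgfda')
  16 → (12, 'fgfddgfda')
  17 → (9, 'gbafgfddgfda')
  18 → (6, 'geegbafgfddgfda')
  19 → (17, 'gfda')
  20 → (13, 'gfddgfda')

SA = [20, 3, 11, 10, 0, 5, 19, 15, 1, 16, 4, 7, 8, 2, 18, 14, 12, 9, 6, 17, 13]
[i] adj suffixes → lcp
  [1] 20/3 → 1 ('a')
  [2] 3/11 → 1 ('a')
  [3] 11/10 → 0 ('')
  [4] 10/0 → 1 ('b')
  [5] 0/5 → 1 ('b')
  [6] 5/19 → 0 ('')
  [7] 19/15 → 1 ('d')
  [8] 15/1 → 1 ('d')
  [9] 1/16 → 1 ('d')
  [10] 16/4 → 0 ('')
  [11] 4/7 → 1 ('e')
  [12] 7/8 → 1 ('e')
  [13] 8/2 → 0 ('')
  [14] 2/18 → 1 ('f')
  [15] 18/14 → 2 ('fd')
  [16] 14/12 → 1 ('f')
  [17] 12/9 → 0 ('')
  [18] 9/6 → 1 ('g')
  [19] 6/17 → 1 ('g')
  [20] 17/13 → 3 ('gfd')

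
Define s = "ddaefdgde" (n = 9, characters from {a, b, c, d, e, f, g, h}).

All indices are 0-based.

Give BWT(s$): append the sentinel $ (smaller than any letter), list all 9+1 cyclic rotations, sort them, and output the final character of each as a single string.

rank  rotation    last
    0  $ddaefdgde  e
    1  aefdgde$dd  d
    2  daefdgde$d  d
    3  ddaefdgde$  $
    4  de$ddaefdg  g
    5  dgde$ddaef  f
    6  e$ddaefdgd  d
    7  efdgde$dda  a
    8  fdgde$ddae  e
    9  gde$ddaefd  d

edd$gfdaed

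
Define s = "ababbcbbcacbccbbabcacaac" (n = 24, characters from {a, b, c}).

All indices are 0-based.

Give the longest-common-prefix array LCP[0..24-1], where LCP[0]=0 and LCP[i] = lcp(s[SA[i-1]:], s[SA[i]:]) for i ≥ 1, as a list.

[0, 1, 2, 2, 1, 2, 2, 0, 3, 1, 2, 3, 1, 4, 2, 2, 0, 1, 2, 3, 1, 3, 2, 1]

sorted suffixes:
  #0 SA[0]=21  'aac'
  #1 SA[1]=0  'ababbcbbcacbccbbabcacaac'
  #2 SA[2]=2  'abbcbbcacbccbbabcacaac'
  #3 SA[3]=16  'abcacaac'
  #4 SA[4]=22  'ac'
  #5 SA[5]=19  'acaac'
  #6 SA[6]=9  'acbccbbabcacaac'
  #7 SA[7]=1  'babbcbbcacbccbbabcacaac'
  #8 SA[8]=15  'babcacaac'
  #9 SA[9]=14  'bbabcacaac'
  #10 SA[10]=6  'bbcacbccbbabcacaac'
  #11 SA[11]=3  'bbcbbcacbccbbabcacaac'
  #12 SA[12]=17  'bcacaac'
  #13 SA[13]=7  'bcacbccbbabcacaac'
  #14 SA[14]=4  'bcbbcacbccbbabcacaac'
  #15 SA[15]=11  'bccbbabcacaac'
  #16 SA[16]=23  'c'
  #17 SA[17]=20  'caac'
  #18 SA[18]=18  'cacaac'
  #19 SA[19]=8  'cacbccbbabcacaac'
  #20 SA[20]=13  'cbbabcacaac'
  #21 SA[21]=5  'cbbcacbccbbabcacaac'
  #22 SA[22]=10  'cbccbbabcacaac'
  #23 SA[23]=12  'ccbbabcacaac'

SA = [21, 0, 2, 16, 22, 19, 9, 1, 15, 14, 6, 3, 17, 7, 4, 11, 23, 20, 18, 8, 13, 5, 10, 12]
[i] adj suffixes → lcp
  [1] 21/0 → 1 ('a')
  [2] 0/2 → 2 ('ab')
  [3] 2/16 → 2 ('ab')
  [4] 16/22 → 1 ('a')
  [5] 22/19 → 2 ('ac')
  [6] 19/9 → 2 ('ac')
  [7] 9/1 → 0 ('')
  [8] 1/15 → 3 ('bab')
  [9] 15/14 → 1 ('b')
  [10] 14/6 → 2 ('bb')
  [11] 6/3 → 3 ('bbc')
  [12] 3/17 → 1 ('b')
  [13] 17/7 → 4 ('bcac')
  [14] 7/4 → 2 ('bc')
  [15] 4/11 → 2 ('bc')
  [16] 11/23 → 0 ('')
  [17] 23/20 → 1 ('c')
  [18] 20/18 → 2 ('ca')
  [19] 18/8 → 3 ('cac')
  [20] 8/13 → 1 ('c')
  [21] 13/5 → 3 ('cbb')
  [22] 5/10 → 2 ('cb')
  [23] 10/12 → 1 ('c')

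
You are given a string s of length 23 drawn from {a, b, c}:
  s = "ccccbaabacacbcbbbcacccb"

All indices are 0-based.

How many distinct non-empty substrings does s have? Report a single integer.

sorted suffixes:
  #0 SA[0]=5  'aabacacbcbbbcacccb'
  #1 SA[1]=6  'abacacbcbbbcacccb'
  #2 SA[2]=8  'acacbcbbbcacccb'
  #3 SA[3]=10  'acbcbbbcacccb'
  #4 SA[4]=18  'acccb'
  #5 SA[5]=22  'b'
  #6 SA[6]=4  'baabacacbcbbbcacccb'
  #7 SA[7]=7  'bacacbcbbbcacccb'
  #8 SA[8]=14  'bbbcacccb'
  #9 SA[9]=15  'bbcacccb'
  #10 SA[10]=16  'bcacccb'
  #11 SA[11]=12  'bcbbbcacccb'
  #12 SA[12]=9  'cacbcbbbcacccb'
  #13 SA[13]=17  'cacccb'
  #14 SA[14]=21  'cb'
  #15 SA[15]=3  'cbaabacacbcbbbcacccb'
  #16 SA[16]=13  'cbbbcacccb'
  #17 SA[17]=11  'cbcbbbcacccb'
  #18 SA[18]=20  'ccb'
  #19 SA[19]=2  'ccbaabacacbcbbbcacccb'
  #20 SA[20]=19  'cccb'
  #21 SA[21]=1  'cccbaabacacbcbbbcacccb'
  #22 SA[22]=0  'ccccbaabacacbcbbbcacccb'

SA = [5, 6, 8, 10, 18, 22, 4, 7, 14, 15, 16, 12, 9, 17, 21, 3, 13, 11, 20, 2, 19, 1, 0]
i: (SA[i-1],SA[i]) lcp shared
  1: (5,6) 1 'a'
  2: (6,8) 1 'a'
  3: (8,10) 2 'ac'
  4: (10,18) 2 'ac'
  5: (18,22) 0 ''
  6: (22,4) 1 'b'
  7: (4,7) 2 'ba'
  8: (7,14) 1 'b'
  9: (14,15) 2 'bb'
  10: (15,16) 1 'b'
  11: (16,12) 2 'bc'
  12: (12,9) 0 ''
  13: (9,17) 3 'cac'
  14: (17,21) 1 'c'
  15: (21,3) 2 'cb'
  16: (3,13) 2 'cb'
  17: (13,11) 2 'cb'
  18: (11,20) 1 'c'
  19: (20,2) 3 'ccb'
  20: (2,19) 2 'cc'
  21: (19,1) 4 'cccb'
  22: (1,0) 3 'ccc'

n(n+1)/2 = 23·24/2 = 276
Σ LCP = 0 + 1 + 1 + 2 + 2 + 0 + 1 + 2 + 1 + 2 + 1 + 2 + 0 + 3 + 1 + 2 + 2 + 2 + 1 + 3 + 2 + 4 + 3 = 38
distinct = 276 − 38 = 238

238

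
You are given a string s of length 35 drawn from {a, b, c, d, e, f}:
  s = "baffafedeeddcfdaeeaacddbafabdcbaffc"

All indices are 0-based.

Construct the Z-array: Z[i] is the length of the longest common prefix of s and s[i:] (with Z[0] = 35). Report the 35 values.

Z[0]=35
i=1: fresh scan; Z[1]=0
i=2: fresh scan; Z[2]=0
i=3: fresh scan; Z[3]=0
i=4: fresh scan; Z[4]=0
i=5: fresh scan; Z[5]=0
i=6: fresh scan; Z[6]=0
i=7: fresh scan; Z[7]=0
i=8: fresh scan; Z[8]=0
i=9: fresh scan; Z[9]=0
i=10: fresh scan; Z[10]=0
i=11: fresh scan; Z[11]=0
i=12: fresh scan; Z[12]=0
i=13: fresh scan; Z[13]=0
i=14: fresh scan; Z[14]=0
i=15: fresh scan; Z[15]=0
i=16: fresh scan; Z[16]=0
i=17: fresh scan; Z[17]=0
i=18: fresh scan; Z[18]=0
i=19: fresh scan; Z[19]=0
i=20: fresh scan; Z[20]=0
i=21: fresh scan; Z[21]=0
i=22: fresh scan; Z[22]=0
i=23: fresh scan; Z[23]=3 extend→box=[23,26)
i=24: min(r-i=2, Z[1]=0)=0; Z[24]=0
i=25: min(r-i=1, Z[2]=0)=0; Z[25]=0
i=26: fresh scan; Z[26]=0
i=27: fresh scan; Z[27]=1 extend→box=[27,28)
i=28: fresh scan; Z[28]=0
i=29: fresh scan; Z[29]=0
i=30: fresh scan; Z[30]=4 extend→box=[30,34)
i=31: min(r-i=3, Z[1]=0)=0; Z[31]=0
i=32: min(r-i=2, Z[2]=0)=0; Z[32]=0
i=33: min(r-i=1, Z[3]=0)=0; Z[33]=0
i=34: fresh scan; Z[34]=0

[35, 0, 0, 0, 0, 0, 0, 0, 0, 0, 0, 0, 0, 0, 0, 0, 0, 0, 0, 0, 0, 0, 0, 3, 0, 0, 0, 1, 0, 0, 4, 0, 0, 0, 0]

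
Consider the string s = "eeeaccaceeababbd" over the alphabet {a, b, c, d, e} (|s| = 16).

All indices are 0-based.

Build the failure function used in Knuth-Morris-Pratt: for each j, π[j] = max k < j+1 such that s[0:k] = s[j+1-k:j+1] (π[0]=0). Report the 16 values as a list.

[0, 1, 2, 0, 0, 0, 0, 0, 1, 2, 0, 0, 0, 0, 0, 0]

π[0] = 0
j=1 s[j]='e': π[1]=1 (border 'e')
j=2 s[j]='e': π[2]=2 (border 'ee')
j=3 s[j]='a': k: 2→1→0; π[3]=0 (border '')
j=4 s[j]='c': π[4]=0 (border '')
j=5 s[j]='c': π[5]=0 (border '')
j=6 s[j]='a': π[6]=0 (border '')
j=7 s[j]='c': π[7]=0 (border '')
j=8 s[j]='e': π[8]=1 (border 'e')
j=9 s[j]='e': π[9]=2 (border 'ee')
j=10 s[j]='a': k: 2→1→0; π[10]=0 (border '')
j=11 s[j]='b': π[11]=0 (border '')
j=12 s[j]='a': π[12]=0 (border '')
j=13 s[j]='b': π[13]=0 (border '')
j=14 s[j]='b': π[14]=0 (border '')
j=15 s[j]='d': π[15]=0 (border '')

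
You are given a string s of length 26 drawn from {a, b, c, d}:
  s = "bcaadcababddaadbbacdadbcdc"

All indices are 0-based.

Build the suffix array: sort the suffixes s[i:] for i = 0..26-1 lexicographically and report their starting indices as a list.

sorted suffixes:
  #0 SA[0]=12  'aadbbacdadbcdc'
  #1 SA[1]=2  'aadcababddaadbbacdadbcdc'
  #2 SA[2]=6  'ababddaadbbacdadbcdc'
  #3 SA[3]=8  'abddaadbbacdadbcdc'
  #4 SA[4]=17  'acdadbcdc'
  #5 SA[5]=13  'adbbacdadbcdc'
  #6 SA[6]=20  'adbcdc'
  #7 SA[7]=3  'adcababddaadbbacdadbcdc'
  #8 SA[8]=7  'babddaadbbacdadbcdc'
  #9 SA[9]=16  'bacdadbcdc'
  #10 SA[10]=15  'bbacdadbcdc'
  #11 SA[11]=0  'bcaadcababddaadbbacdadbcdc'
  #12 SA[12]=22  'bcdc'
  #13 SA[13]=9  'bddaadbbacdadbcdc'
  #14 SA[14]=25  'c'
  #15 SA[15]=1  'caadcababddaadbbacdadbcdc'
  #16 SA[16]=5  'cababddaadbbacdadbcdc'
  #17 SA[17]=18  'cdadbcdc'
  #18 SA[18]=23  'cdc'
  #19 SA[19]=11  'daadbbacdadbcdc'
  #20 SA[20]=19  'dadbcdc'
  #21 SA[21]=14  'dbbacdadbcdc'
  #22 SA[22]=21  'dbcdc'
  #23 SA[23]=24  'dc'
  #24 SA[24]=4  'dcababddaadbbacdadbcdc'
  #25 SA[25]=10  'ddaadbbacdadbcdc'

[12, 2, 6, 8, 17, 13, 20, 3, 7, 16, 15, 0, 22, 9, 25, 1, 5, 18, 23, 11, 19, 14, 21, 24, 4, 10]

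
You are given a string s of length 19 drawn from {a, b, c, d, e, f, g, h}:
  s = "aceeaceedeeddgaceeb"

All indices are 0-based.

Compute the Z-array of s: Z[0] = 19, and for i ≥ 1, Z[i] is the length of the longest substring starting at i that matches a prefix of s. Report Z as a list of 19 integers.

Z[0]=19
i=1: i≥r, start 0; Z[1]=0
i=2: i≥r, start 0; Z[2]=0
i=3: i≥r, start 0; Z[3]=0
i=4: i≥r, start 0; Z[4]=4 grow→box=[4,8)
i=5: min(r-i=3, Z[1]=0)=0; Z[5]=0
i=6: min(r-i=2, Z[2]=0)=0; Z[6]=0
i=7: min(r-i=1, Z[3]=0)=0; Z[7]=0
i=8: i≥r, start 0; Z[8]=0
i=9: i≥r, start 0; Z[9]=0
i=10: i≥r, start 0; Z[10]=0
i=11: i≥r, start 0; Z[11]=0
i=12: i≥r, start 0; Z[12]=0
i=13: i≥r, start 0; Z[13]=0
i=14: i≥r, start 0; Z[14]=4 grow→box=[14,18)
i=15: min(r-i=3, Z[1]=0)=0; Z[15]=0
i=16: min(r-i=2, Z[2]=0)=0; Z[16]=0
i=17: min(r-i=1, Z[3]=0)=0; Z[17]=0
i=18: i≥r, start 0; Z[18]=0

[19, 0, 0, 0, 4, 0, 0, 0, 0, 0, 0, 0, 0, 0, 4, 0, 0, 0, 0]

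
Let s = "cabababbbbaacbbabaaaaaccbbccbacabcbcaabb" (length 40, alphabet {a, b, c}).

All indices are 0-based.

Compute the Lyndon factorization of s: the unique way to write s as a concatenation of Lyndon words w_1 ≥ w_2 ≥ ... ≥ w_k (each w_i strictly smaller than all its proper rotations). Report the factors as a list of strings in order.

emit factor 1: 'c' (i=0, period=1)
emit factor 2: 'abababbbb' (i=1, period=9)
emit factor 3: 'aacbbab' (i=10, period=7)
emit factor 4: 'aaaaaccbbccbacabcbcaabb' (i=17, period=23)

["c", "abababbbb", "aacbbab", "aaaaaccbbccbacabcbcaabb"]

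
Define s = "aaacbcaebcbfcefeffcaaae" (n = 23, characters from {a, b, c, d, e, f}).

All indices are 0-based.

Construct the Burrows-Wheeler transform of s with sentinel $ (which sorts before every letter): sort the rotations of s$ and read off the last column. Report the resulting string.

rank  rotation                  last
    0  $aaacbcaebcbfcefeffcaaae  e
    1  aaacbcaebcbfcefeffcaaae$  $
    2  aaae$aaacbcaebcbfcefeffc  c
    3  aacbcaebcbfcefeffcaaae$a  a
    4  aae$aaacbcaebcbfcefeffca  a
    5  acbcaebcbfcefeffcaaae$aa  a
    6  ae$aaacbcaebcbfcefeffcaa  a
    7  aebcbfcefeffcaaae$aaacbc  c
    8  bcaebcbfcefeffcaaae$aaac  c
    9  bcbfcefeffcaaae$aaacbcae  e
   10  bfcefeffcaaae$aaacbcaebc  c
   11  caaae$aaacbcaebcbfcefeff  f
   12  caebcbfcefeffcaaae$aaacb  b
   13  cbcaebcbfcefeffcaaae$aaa  a
   14  cbfcefeffcaaae$aaacbcaeb  b
   15  cefeffcaaae$aaacbcaebcbf  f
   16  e$aaacbcaebcbfcefeffcaaa  a
   17  ebcbfcefeffcaaae$aaacbca  a
   18  efeffcaaae$aaacbcaebcbfc  c
   19  effcaaae$aaacbcaebcbfcef  f
   20  fcaaae$aaacbcaebcbfcefef  f
   21  fcefeffcaaae$aaacbcaebcb  b
   22  feffcaaae$aaacbcaebcbfce  e
   23  ffcaaae$aaacbcaebcbfcefe  e

e$caaaaccecfbabfaacffbee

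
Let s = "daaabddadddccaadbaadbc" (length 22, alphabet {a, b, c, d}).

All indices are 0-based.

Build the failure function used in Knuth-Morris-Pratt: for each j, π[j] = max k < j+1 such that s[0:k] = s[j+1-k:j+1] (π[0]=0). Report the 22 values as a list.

[0, 0, 0, 0, 0, 1, 1, 2, 1, 1, 1, 0, 0, 0, 0, 1, 0, 0, 0, 1, 0, 0]

π[0] = 0
j=1 s[j]='a': π[1]=0 (border '')
j=2 s[j]='a': π[2]=0 (border '')
j=3 s[j]='a': π[3]=0 (border '')
j=4 s[j]='b': π[4]=0 (border '')
j=5 s[j]='d': π[5]=1 (border 'd')
j=6 s[j]='d': k: 1→0; π[6]=1 (border 'd')
j=7 s[j]='a': π[7]=2 (border 'da')
j=8 s[j]='d': k: 2→0; π[8]=1 (border 'd')
j=9 s[j]='d': k: 1→0; π[9]=1 (border 'd')
j=10 s[j]='d': k: 1→0; π[10]=1 (border 'd')
j=11 s[j]='c': k: 1→0; π[11]=0 (border '')
j=12 s[j]='c': π[12]=0 (border '')
j=13 s[j]='a': π[13]=0 (border '')
j=14 s[j]='a': π[14]=0 (border '')
j=15 s[j]='d': π[15]=1 (border 'd')
j=16 s[j]='b': k: 1→0; π[16]=0 (border '')
j=17 s[j]='a': π[17]=0 (border '')
j=18 s[j]='a': π[18]=0 (border '')
j=19 s[j]='d': π[19]=1 (border 'd')
j=20 s[j]='b': k: 1→0; π[20]=0 (border '')
j=21 s[j]='c': π[21]=0 (border '')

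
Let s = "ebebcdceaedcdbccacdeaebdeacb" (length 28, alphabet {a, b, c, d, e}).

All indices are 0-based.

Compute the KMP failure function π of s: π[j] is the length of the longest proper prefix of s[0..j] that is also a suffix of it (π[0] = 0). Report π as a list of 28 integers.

[0, 0, 1, 2, 0, 0, 0, 1, 0, 1, 0, 0, 0, 0, 0, 0, 0, 0, 0, 1, 0, 1, 2, 0, 1, 0, 0, 0]

π[0] = 0
j=1 s[j]='b': π[1]=0 (border '')
j=2 s[j]='e': π[2]=1 (border 'e')
j=3 s[j]='b': π[3]=2 (border 'eb')
j=4 s[j]='c': k: 2→0; π[4]=0 (border '')
j=5 s[j]='d': π[5]=0 (border '')
j=6 s[j]='c': π[6]=0 (border '')
j=7 s[j]='e': π[7]=1 (border 'e')
j=8 s[j]='a': k: 1→0; π[8]=0 (border '')
j=9 s[j]='e': π[9]=1 (border 'e')
j=10 s[j]='d': k: 1→0; π[10]=0 (border '')
j=11 s[j]='c': π[11]=0 (border '')
j=12 s[j]='d': π[12]=0 (border '')
j=13 s[j]='b': π[13]=0 (border '')
j=14 s[j]='c': π[14]=0 (border '')
j=15 s[j]='c': π[15]=0 (border '')
j=16 s[j]='a': π[16]=0 (border '')
j=17 s[j]='c': π[17]=0 (border '')
j=18 s[j]='d': π[18]=0 (border '')
j=19 s[j]='e': π[19]=1 (border 'e')
j=20 s[j]='a': k: 1→0; π[20]=0 (border '')
j=21 s[j]='e': π[21]=1 (border 'e')
j=22 s[j]='b': π[22]=2 (border 'eb')
j=23 s[j]='d': k: 2→0; π[23]=0 (border '')
j=24 s[j]='e': π[24]=1 (border 'e')
j=25 s[j]='a': k: 1→0; π[25]=0 (border '')
j=26 s[j]='c': π[26]=0 (border '')
j=27 s[j]='b': π[27]=0 (border '')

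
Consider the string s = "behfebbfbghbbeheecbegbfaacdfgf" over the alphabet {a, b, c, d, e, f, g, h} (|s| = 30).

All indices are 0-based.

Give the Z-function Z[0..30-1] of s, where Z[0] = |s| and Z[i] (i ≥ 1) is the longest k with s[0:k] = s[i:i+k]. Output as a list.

Z[0]=30
i=1: fresh scan; Z[1]=0
i=2: fresh scan; Z[2]=0
i=3: fresh scan; Z[3]=0
i=4: fresh scan; Z[4]=0
i=5: fresh scan; Z[5]=1 scan→box=[5,6)
i=6: fresh scan; Z[6]=1 scan→box=[6,7)
i=7: fresh scan; Z[7]=0
i=8: fresh scan; Z[8]=1 scan→box=[8,9)
i=9: fresh scan; Z[9]=0
i=10: fresh scan; Z[10]=0
i=11: fresh scan; Z[11]=1 scan→box=[11,12)
i=12: fresh scan; Z[12]=3 scan→box=[12,15)
i=13: min(r-i=2, Z[1]=0)=0; Z[13]=0
i=14: min(r-i=1, Z[2]=0)=0; Z[14]=0
i=15: fresh scan; Z[15]=0
i=16: fresh scan; Z[16]=0
i=17: fresh scan; Z[17]=0
i=18: fresh scan; Z[18]=2 scan→box=[18,20)
i=19: min(r-i=1, Z[1]=0)=0; Z[19]=0
i=20: fresh scan; Z[20]=0
i=21: fresh scan; Z[21]=1 scan→box=[21,22)
i=22: fresh scan; Z[22]=0
i=23: fresh scan; Z[23]=0
i=24: fresh scan; Z[24]=0
i=25: fresh scan; Z[25]=0
i=26: fresh scan; Z[26]=0
i=27: fresh scan; Z[27]=0
i=28: fresh scan; Z[28]=0
i=29: fresh scan; Z[29]=0

[30, 0, 0, 0, 0, 1, 1, 0, 1, 0, 0, 1, 3, 0, 0, 0, 0, 0, 2, 0, 0, 1, 0, 0, 0, 0, 0, 0, 0, 0]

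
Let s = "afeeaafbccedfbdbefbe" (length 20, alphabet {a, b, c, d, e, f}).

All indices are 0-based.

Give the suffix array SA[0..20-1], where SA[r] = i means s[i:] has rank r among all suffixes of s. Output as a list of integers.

sorted suffixes:
  #0 SA[0]=4  'aafbccedfbdbefbe'
  #1 SA[1]=5  'afbccedfbdbefbe'
  #2 SA[2]=0  'afeeaafbccedfbdbefbe'
  #3 SA[3]=7  'bccedfbdbefbe'
  #4 SA[4]=13  'bdbefbe'
  #5 SA[5]=18  'be'
  #6 SA[6]=15  'befbe'
  #7 SA[7]=8  'ccedfbdbefbe'
  #8 SA[8]=9  'cedfbdbefbe'
  #9 SA[9]=14  'dbefbe'
  #10 SA[10]=11  'dfbdbefbe'
  #11 SA[11]=19  'e'
  #12 SA[12]=3  'eaafbccedfbdbefbe'
  #13 SA[13]=10  'edfbdbefbe'
  #14 SA[14]=2  'eeaafbccedfbdbefbe'
  #15 SA[15]=16  'efbe'
  #16 SA[16]=6  'fbccedfbdbefbe'
  #17 SA[17]=12  'fbdbefbe'
  #18 SA[18]=17  'fbe'
  #19 SA[19]=1  'feeaafbccedfbdbefbe'

[4, 5, 0, 7, 13, 18, 15, 8, 9, 14, 11, 19, 3, 10, 2, 16, 6, 12, 17, 1]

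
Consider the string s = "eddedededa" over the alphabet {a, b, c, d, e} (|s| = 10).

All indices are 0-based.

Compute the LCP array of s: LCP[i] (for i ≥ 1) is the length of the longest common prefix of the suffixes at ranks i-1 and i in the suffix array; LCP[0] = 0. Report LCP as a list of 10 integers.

[0, 0, 1, 1, 3, 5, 0, 2, 2, 4]

rank | idx | suffix
   0 |   9 | a
   1 |   8 | da
   2 |   1 | ddedededa
   3 |   6 | deda
   4 |   4 | dededa
   5 |   2 | dedededa
   6 |   7 | eda
   7 |   0 | eddedededa
   8 |   5 | ededa
   9 |   3 | edededa

SA = [9, 8, 1, 6, 4, 2, 7, 0, 5, 3]
[i] adj suffixes → lcp
  [1] 9/8 → 0 ('')
  [2] 8/1 → 1 ('d')
  [3] 1/6 → 1 ('d')
  [4] 6/4 → 3 ('ded')
  [5] 4/2 → 5 ('deded')
  [6] 2/7 → 0 ('')
  [7] 7/0 → 2 ('ed')
  [8] 0/5 → 2 ('ed')
  [9] 5/3 → 4 ('eded')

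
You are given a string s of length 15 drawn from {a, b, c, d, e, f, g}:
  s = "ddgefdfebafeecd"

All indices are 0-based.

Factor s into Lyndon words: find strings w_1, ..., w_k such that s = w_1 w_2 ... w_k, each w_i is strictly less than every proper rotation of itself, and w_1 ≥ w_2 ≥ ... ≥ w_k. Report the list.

emit factor 1: 'ddgefdfe' (i=0, period=8)
emit factor 2: 'b' (i=8, period=1)
emit factor 3: 'afeecd' (i=9, period=6)

["ddgefdfe", "b", "afeecd"]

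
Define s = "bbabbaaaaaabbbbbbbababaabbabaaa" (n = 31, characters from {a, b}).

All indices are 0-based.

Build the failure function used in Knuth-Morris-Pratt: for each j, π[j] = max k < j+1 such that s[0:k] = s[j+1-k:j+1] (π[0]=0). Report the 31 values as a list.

π[0] = 0
j=1 s[j]='b': π[1]=1 (border 'b')
j=2 s[j]='a': k: 1→0; π[2]=0 (border '')
j=3 s[j]='b': π[3]=1 (border 'b')
j=4 s[j]='b': π[4]=2 (border 'bb')
j=5 s[j]='a': π[5]=3 (border 'bba')
j=6 s[j]='a': k: 3→0; π[6]=0 (border '')
j=7 s[j]='a': π[7]=0 (border '')
j=8 s[j]='a': π[8]=0 (border '')
j=9 s[j]='a': π[9]=0 (border '')
j=10 s[j]='a': π[10]=0 (border '')
j=11 s[j]='b': π[11]=1 (border 'b')
j=12 s[j]='b': π[12]=2 (border 'bb')
j=13 s[j]='b': k: 2→1; π[13]=2 (border 'bb')
j=14 s[j]='b': k: 2→1; π[14]=2 (border 'bb')
j=15 s[j]='b': k: 2→1; π[15]=2 (border 'bb')
j=16 s[j]='b': k: 2→1; π[16]=2 (border 'bb')
j=17 s[j]='b': k: 2→1; π[17]=2 (border 'bb')
j=18 s[j]='a': π[18]=3 (border 'bba')
j=19 s[j]='b': π[19]=4 (border 'bbab')
j=20 s[j]='a': k: 4→1→0; π[20]=0 (border '')
j=21 s[j]='b': π[21]=1 (border 'b')
j=22 s[j]='a': k: 1→0; π[22]=0 (border '')
j=23 s[j]='a': π[23]=0 (border '')
j=24 s[j]='b': π[24]=1 (border 'b')
j=25 s[j]='b': π[25]=2 (border 'bb')
j=26 s[j]='a': π[26]=3 (border 'bba')
j=27 s[j]='b': π[27]=4 (border 'bbab')
j=28 s[j]='a': k: 4→1→0; π[28]=0 (border '')
j=29 s[j]='a': π[29]=0 (border '')
j=30 s[j]='a': π[30]=0 (border '')

[0, 1, 0, 1, 2, 3, 0, 0, 0, 0, 0, 1, 2, 2, 2, 2, 2, 2, 3, 4, 0, 1, 0, 0, 1, 2, 3, 4, 0, 0, 0]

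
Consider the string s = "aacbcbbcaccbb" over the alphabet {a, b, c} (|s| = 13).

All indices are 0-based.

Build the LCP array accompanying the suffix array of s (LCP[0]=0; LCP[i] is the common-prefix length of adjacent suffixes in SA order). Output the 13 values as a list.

sorted suffixes:
  #0 SA[0]=0  'aacbcbbcaccbb'
  #1 SA[1]=1  'acbcbbcaccbb'
  #2 SA[2]=8  'accbb'
  #3 SA[3]=12  'b'
  #4 SA[4]=11  'bb'
  #5 SA[5]=5  'bbcaccbb'
  #6 SA[6]=6  'bcaccbb'
  #7 SA[7]=3  'bcbbcaccbb'
  #8 SA[8]=7  'caccbb'
  #9 SA[9]=10  'cbb'
  #10 SA[10]=4  'cbbcaccbb'
  #11 SA[11]=2  'cbcbbcaccbb'
  #12 SA[12]=9  'ccbb'

SA = [0, 1, 8, 12, 11, 5, 6, 3, 7, 10, 4, 2, 9]
i: (SA[i-1],SA[i]) lcp shared
  1: (0,1) 1 'a'
  2: (1,8) 2 'ac'
  3: (8,12) 0 ''
  4: (12,11) 1 'b'
  5: (11,5) 2 'bb'
  6: (5,6) 1 'b'
  7: (6,3) 2 'bc'
  8: (3,7) 0 ''
  9: (7,10) 1 'c'
  10: (10,4) 3 'cbb'
  11: (4,2) 2 'cb'
  12: (2,9) 1 'c'

[0, 1, 2, 0, 1, 2, 1, 2, 0, 1, 3, 2, 1]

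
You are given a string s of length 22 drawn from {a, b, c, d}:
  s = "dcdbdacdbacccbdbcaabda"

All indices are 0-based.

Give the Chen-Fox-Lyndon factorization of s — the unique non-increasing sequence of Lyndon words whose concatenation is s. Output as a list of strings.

emit factor 1: 'd' (i=0, period=1)
emit factor 2: 'cd' (i=1, period=2)
emit factor 3: 'bd' (i=3, period=2)
emit factor 4: 'acdb' (i=5, period=4)
emit factor 5: 'acccbdbc' (i=9, period=8)
emit factor 6: 'aabd' (i=17, period=4)
emit factor 7: 'a' (i=21, period=1)

["d", "cd", "bd", "acdb", "acccbdbc", "aabd", "a"]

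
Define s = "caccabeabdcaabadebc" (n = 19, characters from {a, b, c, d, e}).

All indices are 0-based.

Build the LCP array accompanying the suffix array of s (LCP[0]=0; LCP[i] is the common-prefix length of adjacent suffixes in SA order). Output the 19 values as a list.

sorted suffixes:
  #0 SA[0]=11  'aabadebc'
  #1 SA[1]=12  'abadebc'
  #2 SA[2]=7  'abdcaabadebc'
  #3 SA[3]=4  'abeabdcaabadebc'
  #4 SA[4]=1  'accabeabdcaabadebc'
  #5 SA[5]=14  'adebc'
  #6 SA[6]=13  'badebc'
  #7 SA[7]=17  'bc'
  #8 SA[8]=8  'bdcaabadebc'
  #9 SA[9]=5  'beabdcaabadebc'
  #10 SA[10]=18  'c'
  #11 SA[11]=10  'caabadebc'
  #12 SA[12]=3  'cabeabdcaabadebc'
  #13 SA[13]=0  'caccabeabdcaabadebc'
  #14 SA[14]=2  'ccabeabdcaabadebc'
  #15 SA[15]=9  'dcaabadebc'
  #16 SA[16]=15  'debc'
  #17 SA[17]=6  'eabdcaabadebc'
  #18 SA[18]=16  'ebc'

SA = [11, 12, 7, 4, 1, 14, 13, 17, 8, 5, 18, 10, 3, 0, 2, 9, 15, 6, 16]
[i] adj suffixes → lcp
  [1] 11/12 → 1 ('a')
  [2] 12/7 → 2 ('ab')
  [3] 7/4 → 2 ('ab')
  [4] 4/1 → 1 ('a')
  [5] 1/14 → 1 ('a')
  [6] 14/13 → 0 ('')
  [7] 13/17 → 1 ('b')
  [8] 17/8 → 1 ('b')
  [9] 8/5 → 1 ('b')
  [10] 5/18 → 0 ('')
  [11] 18/10 → 1 ('c')
  [12] 10/3 → 2 ('ca')
  [13] 3/0 → 2 ('ca')
  [14] 0/2 → 1 ('c')
  [15] 2/9 → 0 ('')
  [16] 9/15 → 1 ('d')
  [17] 15/6 → 0 ('')
  [18] 6/16 → 1 ('e')

[0, 1, 2, 2, 1, 1, 0, 1, 1, 1, 0, 1, 2, 2, 1, 0, 1, 0, 1]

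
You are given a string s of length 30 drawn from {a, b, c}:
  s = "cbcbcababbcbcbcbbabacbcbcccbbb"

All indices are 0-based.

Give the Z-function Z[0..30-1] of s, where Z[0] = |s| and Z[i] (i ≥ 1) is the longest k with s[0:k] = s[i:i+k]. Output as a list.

[30, 0, 3, 0, 1, 0, 0, 0, 0, 0, 5, 0, 4, 0, 2, 0, 0, 0, 0, 0, 5, 0, 3, 0, 1, 1, 2, 0, 0, 0]

Z[0]=30
i=1: outside box; Z[1]=0
i=2: outside box; Z[2]=3 extend→box=[2,5)
i=3: min(r-i=2, Z[1]=0)=0; Z[3]=0
i=4: min(r-i=1, Z[2]=3)=1; Z[4]=1
i=5: outside box; Z[5]=0
i=6: outside box; Z[6]=0
i=7: outside box; Z[7]=0
i=8: outside box; Z[8]=0
i=9: outside box; Z[9]=0
i=10: outside box; Z[10]=5 extend→box=[10,15)
i=11: min(r-i=4, Z[1]=0)=0; Z[11]=0
i=12: min(r-i=3, Z[2]=3)=3; Z[12]=4 extend→box=[12,16)
i=13: min(r-i=3, Z[1]=0)=0; Z[13]=0
i=14: min(r-i=2, Z[2]=3)=2; Z[14]=2
i=15: min(r-i=1, Z[3]=0)=0; Z[15]=0
i=16: outside box; Z[16]=0
i=17: outside box; Z[17]=0
i=18: outside box; Z[18]=0
i=19: outside box; Z[19]=0
i=20: outside box; Z[20]=5 extend→box=[20,25)
i=21: min(r-i=4, Z[1]=0)=0; Z[21]=0
i=22: min(r-i=3, Z[2]=3)=3; Z[22]=3
i=23: min(r-i=2, Z[3]=0)=0; Z[23]=0
i=24: min(r-i=1, Z[4]=1)=1; Z[24]=1
i=25: outside box; Z[25]=1 extend→box=[25,26)
i=26: outside box; Z[26]=2 extend→box=[26,28)
i=27: min(r-i=1, Z[1]=0)=0; Z[27]=0
i=28: outside box; Z[28]=0
i=29: outside box; Z[29]=0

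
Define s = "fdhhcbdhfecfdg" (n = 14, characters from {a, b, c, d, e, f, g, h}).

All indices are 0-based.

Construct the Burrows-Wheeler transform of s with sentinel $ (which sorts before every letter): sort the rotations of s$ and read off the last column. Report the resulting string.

gchefbffc$hdhdd

rank  rotation         last
    0  $fdhhcbdhfecfdg  g
    1  bdhfecfdg$fdhhc  c
    2  cbdhfecfdg$fdhh  h
    3  cfdg$fdhhcbdhfe  e
    4  dg$fdhhcbdhfecf  f
    5  dhfecfdg$fdhhcb  b
    6  dhhcbdhfecfdg$f  f
    7  ecfdg$fdhhcbdhf  f
    8  fdg$fdhhcbdhfec  c
    9  fdhhcbdhfecfdg$  $
   10  fecfdg$fdhhcbdh  h
   11  g$fdhhcbdhfecfd  d
   12  hcbdhfecfdg$fdh  h
   13  hfecfdg$fdhhcbd  d
   14  hhcbdhfecfdg$fd  d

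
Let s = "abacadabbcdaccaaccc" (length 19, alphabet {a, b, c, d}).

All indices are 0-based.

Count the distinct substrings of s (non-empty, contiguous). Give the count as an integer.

167

rank→(start, suffix):
  0 → (14, 'aaccc')
  1 → (0, 'abacadabbcdaccaaccc')
  2 → (6, 'abbcdaccaaccc')
  3 → (2, 'acadabbcdaccaaccc')
  4 → (11, 'accaaccc')
  5 → (15, 'accc')
  6 → (4, 'adabbcdaccaaccc')
  7 → (1, 'bacadabbcdaccaaccc')
  8 → (7, 'bbcdaccaaccc')
  9 → (8, 'bcdaccaaccc')
  10 → (18, 'c')
  11 → (13, 'caaccc')
  12 → (3, 'cadabbcdaccaaccc')
  13 → (17, 'cc')
  14 → (12, 'ccaaccc')
  15 → (16, 'ccc')
  16 → (9, 'cdaccaaccc')
  17 → (5, 'dabbcdaccaaccc')
  18 → (10, 'daccaaccc')

SA = [14, 0, 6, 2, 11, 15, 4, 1, 7, 8, 18, 13, 3, 17, 12, 16, 9, 5, 10]
i: (SA[i-1],SA[i]) lcp shared
  1: (14,0) 1 'a'
  2: (0,6) 2 'ab'
  3: (6,2) 1 'a'
  4: (2,11) 2 'ac'
  5: (11,15) 3 'acc'
  6: (15,4) 1 'a'
  7: (4,1) 0 ''
  8: (1,7) 1 'b'
  9: (7,8) 1 'b'
  10: (8,18) 0 ''
  11: (18,13) 1 'c'
  12: (13,3) 2 'ca'
  13: (3,17) 1 'c'
  14: (17,12) 2 'cc'
  15: (12,16) 2 'cc'
  16: (16,9) 1 'c'
  17: (9,5) 0 ''
  18: (5,10) 2 'da'

n(n+1)/2 = 19·20/2 = 190
Σ LCP = 0 + 1 + 2 + 1 + 2 + 3 + 1 + 0 + 1 + 1 + 0 + 1 + 2 + 1 + 2 + 2 + 1 + 0 + 2 = 23
distinct = 190 − 23 = 167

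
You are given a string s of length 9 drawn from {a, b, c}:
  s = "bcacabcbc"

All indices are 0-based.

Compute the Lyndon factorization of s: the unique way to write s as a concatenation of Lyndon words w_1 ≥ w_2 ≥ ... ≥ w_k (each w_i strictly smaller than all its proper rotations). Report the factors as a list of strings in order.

["bc", "ac", "abcbc"]

emit factor 1: 'bc' (i=0, period=2)
emit factor 2: 'ac' (i=2, period=2)
emit factor 3: 'abcbc' (i=4, period=5)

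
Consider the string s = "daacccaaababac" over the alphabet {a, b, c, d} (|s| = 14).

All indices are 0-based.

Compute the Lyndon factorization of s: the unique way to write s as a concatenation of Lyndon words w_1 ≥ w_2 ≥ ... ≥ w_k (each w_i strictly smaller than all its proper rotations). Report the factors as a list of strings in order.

emit factor 1: 'd' (i=0, period=1)
emit factor 2: 'aaccc' (i=1, period=5)
emit factor 3: 'aaababac' (i=6, period=8)

["d", "aaccc", "aaababac"]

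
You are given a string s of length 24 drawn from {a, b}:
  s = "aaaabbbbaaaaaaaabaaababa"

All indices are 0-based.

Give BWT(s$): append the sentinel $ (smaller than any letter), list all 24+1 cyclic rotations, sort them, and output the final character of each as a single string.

abbaaaa$abaaaabaaaabaabba

rank  rotation                   last
    0  $aaaabbbbaaaaaaaabaaababa  a
    1  a$aaaabbbbaaaaaaaabaaabab  b
    2  aaaaaaaabaaababa$aaaabbbb  b
    3  aaaaaaabaaababa$aaaabbbba  a
    4  aaaaaabaaababa$aaaabbbbaa  a
    5  aaaaabaaababa$aaaabbbbaaa  a
    6  aaaabaaababa$aaaabbbbaaaa  a
    7  aaaabbbbaaaaaaaabaaababa$  $
    8  aaabaaababa$aaaabbbbaaaaa  a
    9  aaababa$aaaabbbbaaaaaaaab  b
   10  aaabbbbaaaaaaaabaaababa$a  a
   11  aabaaababa$aaaabbbbaaaaaa  a
   12  aababa$aaaabbbbaaaaaaaaba  a
   13  aabbbbaaaaaaaabaaababa$aa  a
   14  aba$aaaabbbbaaaaaaaabaaab  b
   15  abaaababa$aaaabbbbaaaaaaa  a
   16  ababa$aaaabbbbaaaaaaaabaa  a
   17  abbbbaaaaaaaabaaababa$aaa  a
   18  ba$aaaabbbbaaaaaaaabaaaba  a
   19  baaaaaaaabaaababa$aaaabbb  b
   20  baaababa$aaaabbbbaaaaaaaa  a
   21  baba$aaaabbbbaaaaaaaabaaa  a
   22  bbaaaaaaaabaaababa$aaaabb  b
   23  bbbaaaaaaaabaaababa$aaaab  b
   24  bbbbaaaaaaaabaaababa$aaaa  a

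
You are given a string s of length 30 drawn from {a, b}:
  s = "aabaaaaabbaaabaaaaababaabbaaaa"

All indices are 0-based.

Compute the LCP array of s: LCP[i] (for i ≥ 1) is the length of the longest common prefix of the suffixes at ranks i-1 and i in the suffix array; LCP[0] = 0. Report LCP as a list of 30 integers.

[0, 1, 2, 3, 4, 6, 4, 5, 3, 5, 4, 2, 9, 4, 3, 7, 1, 8, 4, 3, 2, 6, 0, 5, 7, 4, 3, 2, 1, 5]

sorted suffixes:
  #0 SA[0]=29  'a'
  #1 SA[1]=28  'aa'
  #2 SA[2]=27  'aaa'
  #3 SA[3]=26  'aaaa'
  #4 SA[4]=14  'aaaaababaabbaaaa'
  #5 SA[5]=3  'aaaaabbaaabaaaaababaabbaaaa'
  #6 SA[6]=15  'aaaababaabbaaaa'
  #7 SA[7]=4  'aaaabbaaabaaaaababaabbaaaa'
  #8 SA[8]=10  'aaabaaaaababaabbaaaa'
  #9 SA[9]=16  'aaababaabbaaaa'
  #10 SA[10]=5  'aaabbaaabaaaaababaabbaaaa'
  #11 SA[11]=11  'aabaaaaababaabbaaaa'
  #12 SA[12]=0  'aabaaaaabbaaabaaaaababaabbaaaa'
  #13 SA[13]=17  'aababaabbaaaa'
  #14 SA[14]=22  'aabbaaaa'
  #15 SA[15]=6  'aabbaaabaaaaababaabbaaaa'
  #16 SA[16]=12  'abaaaaababaabbaaaa'
  #17 SA[17]=1  'abaaaaabbaaabaaaaababaabbaaaa'
  #18 SA[18]=20  'abaabbaaaa'
  #19 SA[19]=18  'ababaabbaaaa'
  #20 SA[20]=23  'abbaaaa'
  #21 SA[21]=7  'abbaaabaaaaababaabbaaaa'
  #22 SA[22]=25  'baaaa'
  #23 SA[23]=13  'baaaaababaabbaaaa'
  #24 SA[24]=2  'baaaaabbaaabaaaaababaabbaaaa'
  #25 SA[25]=9  'baaabaaaaababaabbaaaa'
  #26 SA[26]=21  'baabbaaaa'
  #27 SA[27]=19  'babaabbaaaa'
  #28 SA[28]=24  'bbaaaa'
  #29 SA[29]=8  'bbaaabaaaaababaabbaaaa'

SA = [29, 28, 27, 26, 14, 3, 15, 4, 10, 16, 5, 11, 0, 17, 22, 6, 12, 1, 20, 18, 23, 7, 25, 13, 2, 9, 21, 19, 24, 8]
[i] adj suffixes → lcp
  [1] 29/28 → 1 ('a')
  [2] 28/27 → 2 ('aa')
  [3] 27/26 → 3 ('aaa')
  [4] 26/14 → 4 ('aaaa')
  [5] 14/3 → 6 ('aaaaab')
  [6] 3/15 → 4 ('aaaa')
  [7] 15/4 → 5 ('aaaab')
  [8] 4/10 → 3 ('aaa')
  [9] 10/16 → 5 ('aaaba')
  [10] 16/5 → 4 ('aaab')
  [11] 5/11 → 2 ('aa')
  [12] 11/0 → 9 ('aabaaaaab')
  [13] 0/17 → 4 ('aaba')
  [14] 17/22 → 3 ('aab')
  [15] 22/6 → 7 ('aabbaaa')
  [16] 6/12 → 1 ('a')
  [17] 12/1 → 8 ('abaaaaab')
  [18] 1/20 → 4 ('abaa')
  [19] 20/18 → 3 ('aba')
  [20] 18/23 → 2 ('ab')
  [21] 23/7 → 6 ('abbaaa')
  [22] 7/25 → 0 ('')
  [23] 25/13 → 5 ('baaaa')
  [24] 13/2 → 7 ('baaaaab')
  [25] 2/9 → 4 ('baaa')
  [26] 9/21 → 3 ('baa')
  [27] 21/19 → 2 ('ba')
  [28] 19/24 → 1 ('b')
  [29] 24/8 → 5 ('bbaaa')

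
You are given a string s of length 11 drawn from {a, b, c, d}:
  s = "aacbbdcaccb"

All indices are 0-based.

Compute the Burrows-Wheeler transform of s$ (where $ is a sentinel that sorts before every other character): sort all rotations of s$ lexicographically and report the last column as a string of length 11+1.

b$acccbdcaab

rank  rotation      last
    0  $aacbbdcaccb  b
    1  aacbbdcaccb$  $
    2  acbbdcaccb$a  a
    3  accb$aacbbdc  c
    4  b$aacbbdcacc  c
    5  bbdcaccb$aac  c
    6  bdcaccb$aacb  b
    7  caccb$aacbbd  d
    8  cb$aacbbdcac  c
    9  cbbdcaccb$aa  a
   10  ccb$aacbbdca  a
   11  dcaccb$aacbb  b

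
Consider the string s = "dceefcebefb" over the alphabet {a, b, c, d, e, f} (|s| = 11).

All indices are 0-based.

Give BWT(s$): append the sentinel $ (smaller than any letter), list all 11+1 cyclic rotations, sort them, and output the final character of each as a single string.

bfefd$ccbeee

rank  rotation      last
    0  $dceefcebefb  b
    1  b$dceefcebef  f
    2  befb$dceefce  e
    3  cebefb$dceef  f
    4  ceefcebefb$d  d
    5  dceefcebefb$  $
    6  ebefb$dceefc  c
    7  eefcebefb$dc  c
    8  efb$dceefceb  b
    9  efcebefb$dce  e
   10  fb$dceefcebe  e
   11  fcebefb$dcee  e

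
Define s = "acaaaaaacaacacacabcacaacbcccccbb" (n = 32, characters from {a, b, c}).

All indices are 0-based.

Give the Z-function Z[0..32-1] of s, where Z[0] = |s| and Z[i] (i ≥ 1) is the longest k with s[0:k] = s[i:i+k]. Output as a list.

[32, 0, 1, 1, 1, 1, 1, 4, 0, 1, 3, 0, 3, 0, 3, 0, 1, 0, 0, 4, 0, 1, 2, 0, 0, 0, 0, 0, 0, 0, 0, 0]

Z[0]=32
i=1: outside box; Z[1]=0
i=2: outside box; Z[2]=1 grow→box=[2,3)
i=3: outside box; Z[3]=1 grow→box=[3,4)
i=4: outside box; Z[4]=1 grow→box=[4,5)
i=5: outside box; Z[5]=1 grow→box=[5,6)
i=6: outside box; Z[6]=1 grow→box=[6,7)
i=7: outside box; Z[7]=4 grow→box=[7,11)
i=8: min(r-i=3, Z[1]=0)=0; Z[8]=0
i=9: min(r-i=2, Z[2]=1)=1; Z[9]=1
i=10: min(r-i=1, Z[3]=1)=1; Z[10]=3 grow→box=[10,13)
i=11: min(r-i=2, Z[1]=0)=0; Z[11]=0
i=12: min(r-i=1, Z[2]=1)=1; Z[12]=3 grow→box=[12,15)
i=13: min(r-i=2, Z[1]=0)=0; Z[13]=0
i=14: min(r-i=1, Z[2]=1)=1; Z[14]=3 grow→box=[14,17)
i=15: min(r-i=2, Z[1]=0)=0; Z[15]=0
i=16: min(r-i=1, Z[2]=1)=1; Z[16]=1
i=17: outside box; Z[17]=0
i=18: outside box; Z[18]=0
i=19: outside box; Z[19]=4 grow→box=[19,23)
i=20: min(r-i=3, Z[1]=0)=0; Z[20]=0
i=21: min(r-i=2, Z[2]=1)=1; Z[21]=1
i=22: min(r-i=1, Z[3]=1)=1; Z[22]=2 grow→box=[22,24)
i=23: min(r-i=1, Z[1]=0)=0; Z[23]=0
i=24: outside box; Z[24]=0
i=25: outside box; Z[25]=0
i=26: outside box; Z[26]=0
i=27: outside box; Z[27]=0
i=28: outside box; Z[28]=0
i=29: outside box; Z[29]=0
i=30: outside box; Z[30]=0
i=31: outside box; Z[31]=0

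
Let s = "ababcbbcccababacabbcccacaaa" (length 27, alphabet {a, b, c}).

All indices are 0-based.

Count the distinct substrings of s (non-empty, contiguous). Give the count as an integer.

321

rank | idx | suffix
   0 |  26 | a
   1 |  25 | aa
   2 |  24 | aaa
   3 |  10 | ababacabbcccacaaa
   4 |   0 | ababcbbcccababacabbcccacaaa
   5 |  12 | abacabbcccacaaa
   6 |  16 | abbcccacaaa
   7 |   2 | abcbbcccababacabbcccacaaa
   8 |  22 | acaaa
   9 |  14 | acabbcccacaaa
  10 |  11 | babacabbcccacaaa
  11 |   1 | babcbbcccababacabbcccacaaa
  12 |  13 | bacabbcccacaaa
  13 |   5 | bbcccababacabbcccacaaa
  14 |  17 | bbcccacaaa
  15 |   3 | bcbbcccababacabbcccacaaa
  16 |   6 | bcccababacabbcccacaaa
  17 |  18 | bcccacaaa
  18 |  23 | caaa
  19 |   9 | cababacabbcccacaaa
  20 |  15 | cabbcccacaaa
  21 |  21 | cacaaa
  22 |   4 | cbbcccababacabbcccacaaa
  23 |   8 | ccababacabbcccacaaa
  24 |  20 | ccacaaa
  25 |   7 | cccababacabbcccacaaa
  26 |  19 | cccacaaa

SA = [26, 25, 24, 10, 0, 12, 16, 2, 22, 14, 11, 1, 13, 5, 17, 3, 6, 18, 23, 9, 15, 21, 4, 8, 20, 7, 19]
i: (SA[i-1],SA[i]) lcp shared
  1: (26,25) 1 'a'
  2: (25,24) 2 'aa'
  3: (24,10) 1 'a'
  4: (10,0) 4 'abab'
  5: (0,12) 3 'aba'
  6: (12,16) 2 'ab'
  7: (16,2) 2 'ab'
  8: (2,22) 1 'a'
  9: (22,14) 3 'aca'
  10: (14,11) 0 ''
  11: (11,1) 3 'bab'
  12: (1,13) 2 'ba'
  13: (13,5) 1 'b'
  14: (5,17) 6 'bbccca'
  15: (17,3) 1 'b'
  16: (3,6) 2 'bc'
  17: (6,18) 5 'bccca'
  18: (18,23) 0 ''
  19: (23,9) 2 'ca'
  20: (9,15) 3 'cab'
  21: (15,21) 2 'ca'
  22: (21,4) 1 'c'
  23: (4,8) 1 'c'
  24: (8,20) 3 'cca'
  25: (20,7) 2 'cc'
  26: (7,19) 4 'ccca'

n(n+1)/2 = 27·28/2 = 378
Σ LCP = 0 + 1 + 2 + 1 + 4 + 3 + 2 + 2 + 1 + 3 + 0 + 3 + 2 + 1 + 6 + 1 + 2 + 5 + 0 + 2 + 3 + 2 + 1 + 1 + 3 + 2 + 4 = 57
distinct = 378 − 57 = 321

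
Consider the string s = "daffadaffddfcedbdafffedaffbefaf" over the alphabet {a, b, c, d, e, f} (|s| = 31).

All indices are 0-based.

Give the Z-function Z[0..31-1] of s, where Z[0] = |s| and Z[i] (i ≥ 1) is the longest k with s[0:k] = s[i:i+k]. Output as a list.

[31, 0, 0, 0, 0, 4, 0, 0, 0, 1, 1, 0, 0, 0, 1, 0, 4, 0, 0, 0, 0, 0, 4, 0, 0, 0, 0, 0, 0, 0, 0]

Z[0]=31
i=1: fresh scan; Z[1]=0
i=2: fresh scan; Z[2]=0
i=3: fresh scan; Z[3]=0
i=4: fresh scan; Z[4]=0
i=5: fresh scan; Z[5]=4 grow→box=[5,9)
i=6: min(r-i=3, Z[1]=0)=0; Z[6]=0
i=7: min(r-i=2, Z[2]=0)=0; Z[7]=0
i=8: min(r-i=1, Z[3]=0)=0; Z[8]=0
i=9: fresh scan; Z[9]=1 grow→box=[9,10)
i=10: fresh scan; Z[10]=1 grow→box=[10,11)
i=11: fresh scan; Z[11]=0
i=12: fresh scan; Z[12]=0
i=13: fresh scan; Z[13]=0
i=14: fresh scan; Z[14]=1 grow→box=[14,15)
i=15: fresh scan; Z[15]=0
i=16: fresh scan; Z[16]=4 grow→box=[16,20)
i=17: min(r-i=3, Z[1]=0)=0; Z[17]=0
i=18: min(r-i=2, Z[2]=0)=0; Z[18]=0
i=19: min(r-i=1, Z[3]=0)=0; Z[19]=0
i=20: fresh scan; Z[20]=0
i=21: fresh scan; Z[21]=0
i=22: fresh scan; Z[22]=4 grow→box=[22,26)
i=23: min(r-i=3, Z[1]=0)=0; Z[23]=0
i=24: min(r-i=2, Z[2]=0)=0; Z[24]=0
i=25: min(r-i=1, Z[3]=0)=0; Z[25]=0
i=26: fresh scan; Z[26]=0
i=27: fresh scan; Z[27]=0
i=28: fresh scan; Z[28]=0
i=29: fresh scan; Z[29]=0
i=30: fresh scan; Z[30]=0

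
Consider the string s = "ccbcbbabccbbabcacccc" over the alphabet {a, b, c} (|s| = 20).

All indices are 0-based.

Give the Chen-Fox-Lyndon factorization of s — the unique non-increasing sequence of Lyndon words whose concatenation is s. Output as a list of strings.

["c", "c", "bc", "b", "b", "abccbb", "abcacccc"]

emit factor 1: 'c' (i=0, period=1)
emit factor 2: 'c' (i=1, period=1)
emit factor 3: 'bc' (i=2, period=2)
emit factor 4: 'b' (i=4, period=1)
emit factor 5: 'b' (i=5, period=1)
emit factor 6: 'abccbb' (i=6, period=6)
emit factor 7: 'abcacccc' (i=12, period=8)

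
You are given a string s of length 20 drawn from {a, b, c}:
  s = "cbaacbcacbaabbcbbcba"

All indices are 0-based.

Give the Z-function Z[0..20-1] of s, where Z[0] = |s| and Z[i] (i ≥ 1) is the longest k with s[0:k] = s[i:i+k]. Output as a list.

[20, 0, 0, 0, 2, 0, 1, 0, 4, 0, 0, 0, 0, 0, 2, 0, 0, 3, 0, 0]

Z[0]=20
i=1: fresh scan; Z[1]=0
i=2: fresh scan; Z[2]=0
i=3: fresh scan; Z[3]=0
i=4: fresh scan; Z[4]=2 scan→box=[4,6)
i=5: min(r-i=1, Z[1]=0)=0; Z[5]=0
i=6: fresh scan; Z[6]=1 scan→box=[6,7)
i=7: fresh scan; Z[7]=0
i=8: fresh scan; Z[8]=4 scan→box=[8,12)
i=9: min(r-i=3, Z[1]=0)=0; Z[9]=0
i=10: min(r-i=2, Z[2]=0)=0; Z[10]=0
i=11: min(r-i=1, Z[3]=0)=0; Z[11]=0
i=12: fresh scan; Z[12]=0
i=13: fresh scan; Z[13]=0
i=14: fresh scan; Z[14]=2 scan→box=[14,16)
i=15: min(r-i=1, Z[1]=0)=0; Z[15]=0
i=16: fresh scan; Z[16]=0
i=17: fresh scan; Z[17]=3 scan→box=[17,20)
i=18: min(r-i=2, Z[1]=0)=0; Z[18]=0
i=19: min(r-i=1, Z[2]=0)=0; Z[19]=0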